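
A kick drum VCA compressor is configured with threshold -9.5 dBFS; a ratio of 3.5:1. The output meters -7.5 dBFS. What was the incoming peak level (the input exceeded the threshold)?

That's 2 dB above the -9.5 dBFS threshold.
Input overshoot = R × output overshoot = 7 dB → input = -9.5 + 7 = -2.5 dBFS.

-2.5 dBFS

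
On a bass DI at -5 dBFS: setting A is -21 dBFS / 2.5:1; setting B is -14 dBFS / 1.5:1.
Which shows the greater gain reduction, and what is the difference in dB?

A, by 6.6 dB

A: GR = 16 − 16/2.5 = 9.6 dB.
B: GR = 9 − 9/1.5 = 3 dB.
A reduces 6.6 dB more.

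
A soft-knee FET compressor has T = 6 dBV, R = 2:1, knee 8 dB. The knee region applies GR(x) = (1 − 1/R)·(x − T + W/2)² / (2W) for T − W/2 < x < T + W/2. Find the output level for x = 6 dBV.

x − T + W/2 = 6 − 6 + 4 = 4.
GR = (1 − 1/2) × 4² / 16 = 0.5 × 16 / 16 = 0.5 dB.
Output = 6 − 0.5 = 5.5 dBV.

5.5 dBV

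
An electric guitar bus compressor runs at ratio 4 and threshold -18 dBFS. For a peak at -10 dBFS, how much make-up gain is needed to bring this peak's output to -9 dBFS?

The peak compresses to -18 + 8/4 = -16 dBFS.
To reach -9 dBFS requires -9 − (-16) = 7 dB of make-up.

7 dB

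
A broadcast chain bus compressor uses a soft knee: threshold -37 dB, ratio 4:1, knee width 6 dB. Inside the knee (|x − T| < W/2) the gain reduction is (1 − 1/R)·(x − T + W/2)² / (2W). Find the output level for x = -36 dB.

-37 dB

x − T + W/2 = -36 − (-37) + 3 = 4.
GR = (1 − 1/4) × 4² / 12 = 0.75 × 16 / 12 = 1 dB.
Output = -36 − 1 = -37 dB.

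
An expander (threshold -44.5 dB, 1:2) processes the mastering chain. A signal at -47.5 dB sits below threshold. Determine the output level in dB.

-50.5 dB

Undershoot = (-44.5) − (-47.5) = 3 dB.
At 1:2, that expands to 6 dB under threshold.
Output = -44.5 − 6 = -50.5 dB.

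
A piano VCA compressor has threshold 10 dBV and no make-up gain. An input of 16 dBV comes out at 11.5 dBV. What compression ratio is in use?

4:1

Input overshoot = 16 − 10 = 6 dB; output overshoot = 11.5 − 10 = 1.5 dB.
Ratio = 6 / 1.5 = 4.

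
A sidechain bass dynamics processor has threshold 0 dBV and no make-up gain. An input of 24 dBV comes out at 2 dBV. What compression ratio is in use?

12:1

Input overshoot = 24 − 0 = 24 dB; output overshoot = 2 − 0 = 2 dB.
Ratio = 24 / 2 = 12.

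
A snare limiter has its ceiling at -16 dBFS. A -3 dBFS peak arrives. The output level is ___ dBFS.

A brickwall limiter is an ∞:1 compressor: any input above the ceiling is clamped to -16 dBFS.

-16 dBFS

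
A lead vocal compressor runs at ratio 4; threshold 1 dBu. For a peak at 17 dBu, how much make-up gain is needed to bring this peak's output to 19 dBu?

14 dB

Without make-up, output = threshold + overshoot/4 = 1 + 4 = 5 dBu.
Gap to target: 14 dB.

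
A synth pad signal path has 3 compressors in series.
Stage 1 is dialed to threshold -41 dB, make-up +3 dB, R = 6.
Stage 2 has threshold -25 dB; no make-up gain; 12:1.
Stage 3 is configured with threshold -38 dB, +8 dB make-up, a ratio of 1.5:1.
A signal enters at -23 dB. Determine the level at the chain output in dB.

-28 dB

Stage 1: -23 dB is 18 dB over -41 dB; at 6:1 that becomes 3 dB over, giving -38 dB; +3 dB make-up → -35 dB.
Stage 2: -35 dB ≤ -25 dB, so stage 2 doesn't engage; output -35 dB.
Stage 3: 3 dB above -38 dB, reduced 1.5:1 to 2 dB above → -36 dB; +8 dB make-up → -28 dB.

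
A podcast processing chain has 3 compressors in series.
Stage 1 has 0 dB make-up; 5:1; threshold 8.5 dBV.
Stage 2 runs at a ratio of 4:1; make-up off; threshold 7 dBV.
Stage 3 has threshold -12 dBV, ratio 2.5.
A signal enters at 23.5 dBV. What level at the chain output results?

Stage 1: 15 dB above 8.5 dBV, reduced 5:1 to 3 dB above → 11.5 dBV.
Stage 2: 4.5 dB above 7 dBV, reduced 4:1 to 1.125 dB above → 8.125 dBV.
Stage 3: 20.125 dB above -12 dBV, reduced 2.5:1 to 8.05 dB above → -3.95 dBV.

-3.95 dBV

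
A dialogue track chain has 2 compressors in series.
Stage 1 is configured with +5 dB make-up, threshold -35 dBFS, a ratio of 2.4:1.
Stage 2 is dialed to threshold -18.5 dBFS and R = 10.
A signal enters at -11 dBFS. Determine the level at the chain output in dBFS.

Stage 1: 24 dB above -35 dBFS, reduced 2.4:1 to 10 dB above → -25 dBFS; +5 dB make-up → -20 dBFS.
Stage 2: -20 dBFS ≤ -18.5 dBFS, so stage 2 doesn't engage; output -20 dBFS.

-20 dBFS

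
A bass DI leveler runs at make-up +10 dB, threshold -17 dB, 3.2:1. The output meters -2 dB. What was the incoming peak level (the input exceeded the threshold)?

-1 dB

Remove make-up: -2 − 10 = -12 dB.
That's 5 dB above the -17 dB threshold.
Undo the ratio: input overshoot = 5 × 3.2 = 16 dB, giving input = -1 dB.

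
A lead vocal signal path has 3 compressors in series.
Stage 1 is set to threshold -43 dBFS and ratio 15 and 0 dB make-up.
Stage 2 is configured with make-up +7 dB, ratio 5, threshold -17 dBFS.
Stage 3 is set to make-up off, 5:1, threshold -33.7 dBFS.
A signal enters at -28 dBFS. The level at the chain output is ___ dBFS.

-35 dBFS

Stage 1: 15 dB above -43 dBFS, reduced 15:1 to 1 dB above → -42 dBFS.
Stage 2: -42 dBFS is at or below the -17 dBFS threshold — no compression; make-up brings it to -35 dBFS.
Stage 3: below threshold (-35 ≤ -33.7); passes unchanged; output -35 dBFS.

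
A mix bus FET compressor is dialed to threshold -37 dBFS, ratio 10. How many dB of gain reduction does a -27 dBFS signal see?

Overshoot = -27 − (-37) = 10 dB.
At 10:1, output sits 10/10 = 1 dB above threshold.
GR = overshoot in − overshoot out = 10 − 1 = 9 dB.

9 dB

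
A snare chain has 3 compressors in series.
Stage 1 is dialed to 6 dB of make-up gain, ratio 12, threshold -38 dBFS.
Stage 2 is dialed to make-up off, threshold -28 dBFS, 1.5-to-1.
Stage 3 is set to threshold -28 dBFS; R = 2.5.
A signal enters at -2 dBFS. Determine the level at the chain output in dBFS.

Stage 1: -2 dBFS is 36 dB over -38 dBFS; at 12:1 that becomes 3 dB over, giving -35 dBFS; +6 dB make-up → -29 dBFS.
Stage 2: below threshold (-29 ≤ -28); passes unchanged; output -29 dBFS.
Stage 3: -29 dBFS is at or below the -28 dBFS threshold — no compression; output -29 dBFS.

-29 dBFS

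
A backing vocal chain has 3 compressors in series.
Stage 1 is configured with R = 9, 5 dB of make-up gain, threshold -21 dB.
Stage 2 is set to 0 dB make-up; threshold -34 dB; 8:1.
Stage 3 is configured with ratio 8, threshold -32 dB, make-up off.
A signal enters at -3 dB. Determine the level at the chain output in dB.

Stage 1: 18 dB above -21 dB, reduced 9:1 to 2 dB above → -19 dB; +5 dB make-up → -14 dB.
Stage 2: -14 dB is 20 dB over -34 dB; at 8:1 that becomes 2.5 dB over, giving -31.5 dB.
Stage 3: -31.5 dB is 0.5 dB over -32 dB; at 8:1 that becomes 0.0625 dB over, giving -31.9375 dB.

-31.9375 dB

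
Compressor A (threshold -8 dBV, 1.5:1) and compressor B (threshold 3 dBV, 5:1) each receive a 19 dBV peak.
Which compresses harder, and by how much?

A: GR = 27 − 27/1.5 = 9 dB.
B: GR = 16 − 16/5 = 12.8 dB.
Difference: 3.8 dB in favour of B.

B, by 3.8 dB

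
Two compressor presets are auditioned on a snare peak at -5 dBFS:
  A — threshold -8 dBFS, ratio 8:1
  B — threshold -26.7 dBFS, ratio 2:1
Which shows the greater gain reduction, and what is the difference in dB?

A: GR = 3 − 3/8 = 2.625 dB.
B: GR = 21.7 − 21.7/2 = 10.85 dB.
B reduces 8.225 dB more.

B, by 8.225 dB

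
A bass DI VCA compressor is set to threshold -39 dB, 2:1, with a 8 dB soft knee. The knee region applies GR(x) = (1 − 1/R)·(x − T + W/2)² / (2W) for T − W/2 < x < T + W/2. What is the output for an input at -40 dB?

x − T + W/2 = -40 − (-39) + 4 = 3.
GR = (1 − 1/2) × 3² / 16 = 0.5 × 9 / 16 = 0.28125 dB.
Output = -40 − 0.28125 = -40.28125 dB.

-40.28125 dB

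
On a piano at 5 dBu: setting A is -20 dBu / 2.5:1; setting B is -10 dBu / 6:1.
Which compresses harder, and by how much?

A: GR = 25 − 25/2.5 = 15 dB.
B: GR = 15 − 15/6 = 12.5 dB.
A reduces 2.5 dB more.

A, by 2.5 dB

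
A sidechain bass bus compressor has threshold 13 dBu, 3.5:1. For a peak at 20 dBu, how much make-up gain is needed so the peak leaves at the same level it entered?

5 dB

Overshoot 7 dB → 7/3.5 = 2 dB after compression, so the compressed level is 13 + 2 = 15 dBu.
Make-up = target − compressed = 20 − 15 = 5 dB.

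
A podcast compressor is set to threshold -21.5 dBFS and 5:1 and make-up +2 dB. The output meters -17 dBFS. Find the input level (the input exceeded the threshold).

-9 dBFS

Stripping the +2 dB make-up gives -19 dBFS at the gain stage.
Post-compression overshoot = -19 − (-21.5) = 2.5 dB.
Input overshoot = R × output overshoot = 12.5 dB → input = -21.5 + 12.5 = -9 dBFS.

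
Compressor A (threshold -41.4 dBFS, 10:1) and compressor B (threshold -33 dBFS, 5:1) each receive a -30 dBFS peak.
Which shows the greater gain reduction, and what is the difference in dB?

A: GR = 11.4 − 11.4/10 = 10.26 dB.
B: GR = 3 − 3/5 = 2.4 dB.
Difference: 7.86 dB in favour of A.

A, by 7.86 dB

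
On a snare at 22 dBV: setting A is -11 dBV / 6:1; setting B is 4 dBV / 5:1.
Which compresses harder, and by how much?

A: GR = 33 − 33/6 = 27.5 dB.
B: GR = 18 − 18/5 = 14.4 dB.
Difference: 13.1 dB in favour of A.

A, by 13.1 dB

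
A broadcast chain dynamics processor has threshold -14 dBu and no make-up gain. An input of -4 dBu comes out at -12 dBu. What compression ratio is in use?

Input overshoot = -4 − (-14) = 10 dB; output overshoot = -12 − (-14) = 2 dB.
Ratio = 10 / 2 = 5.

5:1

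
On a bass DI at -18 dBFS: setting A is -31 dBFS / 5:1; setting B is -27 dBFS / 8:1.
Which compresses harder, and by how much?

A, by 2.525 dB

A: GR = 13 − 13/5 = 10.4 dB.
B: GR = 9 − 9/8 = 7.875 dB.
Difference: 2.525 dB in favour of A.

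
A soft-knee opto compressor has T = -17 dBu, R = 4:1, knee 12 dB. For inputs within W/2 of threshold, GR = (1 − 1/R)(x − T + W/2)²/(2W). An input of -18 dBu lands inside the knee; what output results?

-18.78125 dBu

x − T + W/2 = -18 − (-17) + 6 = 5.
GR = (1 − 1/4) × 5² / 24 = 0.75 × 25 / 24 = 0.78125 dB.
Output = -18 − 0.78125 = -18.78125 dBu.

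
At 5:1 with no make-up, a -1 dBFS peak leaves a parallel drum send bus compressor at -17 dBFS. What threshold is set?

-21 dBFS

Let T be the threshold. Output overshoot = (input overshoot)/R, so -17 − T = (-1 − T)/5.
5·(-17 − T) = -1 − T → 4·T = -85 − (-1) = -84.
T = -84/4 = -21 dBFS.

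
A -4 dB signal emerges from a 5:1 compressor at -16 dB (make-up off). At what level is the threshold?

-19 dB

Let T be the threshold. Output overshoot = (input overshoot)/R, so -16 − T = (-4 − T)/5.
5·(-16 − T) = -4 − T → 4·T = -80 − (-4) = -76.
T = -76/4 = -19 dB.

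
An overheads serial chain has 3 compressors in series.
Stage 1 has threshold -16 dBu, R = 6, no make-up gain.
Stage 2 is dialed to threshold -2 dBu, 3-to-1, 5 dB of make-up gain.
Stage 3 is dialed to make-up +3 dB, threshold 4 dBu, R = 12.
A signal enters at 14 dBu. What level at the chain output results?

-3 dBu

Stage 1: 14 dBu is 30 dB over -16 dBu; at 6:1 that becomes 5 dB over, giving -11 dBu.
Stage 2: -11 dBu ≤ -2 dBu, so stage 2 doesn't engage; make-up brings it to -6 dBu.
Stage 3: -6 dBu ≤ 4 dBu, so stage 3 doesn't engage; make-up brings it to -3 dBu.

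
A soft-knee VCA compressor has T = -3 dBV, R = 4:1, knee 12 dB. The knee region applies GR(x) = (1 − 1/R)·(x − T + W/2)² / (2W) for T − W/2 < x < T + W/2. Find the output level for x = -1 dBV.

-3 dBV

x − T + W/2 = -1 − (-3) + 6 = 8.
GR = (1 − 1/4) × 8² / 24 = 0.75 × 64 / 24 = 2 dB.
Output = -1 − 2 = -3 dBV.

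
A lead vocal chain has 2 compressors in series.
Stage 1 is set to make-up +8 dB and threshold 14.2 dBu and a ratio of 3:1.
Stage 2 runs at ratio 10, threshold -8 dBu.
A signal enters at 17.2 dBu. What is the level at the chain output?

Stage 1: overshoot 3 dB → 3/3 = 1 dB → 15.2 dBu; +8 dB make-up → 23.2 dBu.
Stage 2: 23.2 dBu is 31.2 dB over -8 dBu; at 10:1 that becomes 3.12 dB over, giving -4.88 dBu.

-4.88 dBu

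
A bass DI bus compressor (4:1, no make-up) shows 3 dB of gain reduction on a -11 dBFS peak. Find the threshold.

-15 dBFS

Let T be the threshold. Output overshoot = (input overshoot)/R, so -14 − T = (-11 − T)/4.
4·(-14 − T) = -11 − T → 3·T = -56 − (-11) = -45.
T = -45/3 = -15 dBFS.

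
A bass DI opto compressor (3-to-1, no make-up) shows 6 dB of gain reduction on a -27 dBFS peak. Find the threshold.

-36 dBFS

Let T be the threshold. Output overshoot = (input overshoot)/R, so -33 − T = (-27 − T)/3.
3·(-33 − T) = -27 − T → 2·T = -99 − (-27) = -72.
T = -72/2 = -36 dBFS.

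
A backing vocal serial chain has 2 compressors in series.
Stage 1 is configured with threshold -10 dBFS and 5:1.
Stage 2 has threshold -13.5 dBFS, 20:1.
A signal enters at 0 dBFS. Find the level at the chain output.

Stage 1: overshoot 10 dB → 10/5 = 2 dB → -8 dBFS.
Stage 2: 5.5 dB above -13.5 dBFS, reduced 20:1 to 0.275 dB above → -13.225 dBFS.

-13.225 dBFS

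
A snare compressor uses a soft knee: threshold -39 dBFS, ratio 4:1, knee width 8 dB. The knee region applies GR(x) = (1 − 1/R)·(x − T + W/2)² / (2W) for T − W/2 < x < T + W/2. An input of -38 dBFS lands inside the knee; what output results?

-39.171875 dBFS

x − T + W/2 = -38 − (-39) + 4 = 5.
GR = (1 − 1/4) × 5² / 16 = 0.75 × 25 / 16 = 1.171875 dB.
Output = -38 − 1.171875 = -39.171875 dBFS.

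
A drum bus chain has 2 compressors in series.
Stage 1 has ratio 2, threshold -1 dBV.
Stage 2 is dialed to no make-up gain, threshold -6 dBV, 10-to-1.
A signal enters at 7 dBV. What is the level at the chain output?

-5.1 dBV

Stage 1: 7 dBV is 8 dB over -1 dBV; at 2:1 that becomes 4 dB over, giving 3 dBV.
Stage 2: 9 dB above -6 dBV, reduced 10:1 to 0.9 dB above → -5.1 dBV.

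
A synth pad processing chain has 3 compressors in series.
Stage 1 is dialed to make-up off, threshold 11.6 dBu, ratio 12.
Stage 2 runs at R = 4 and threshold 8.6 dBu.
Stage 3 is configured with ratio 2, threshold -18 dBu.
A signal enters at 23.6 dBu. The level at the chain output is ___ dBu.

Stage 1: 23.6 dBu is 12 dB over 11.6 dBu; at 12:1 that becomes 1 dB over, giving 12.6 dBu.
Stage 2: 12.6 dBu is 4 dB over 8.6 dBu; at 4:1 that becomes 1 dB over, giving 9.6 dBu.
Stage 3: 27.6 dB above -18 dBu, reduced 2:1 to 13.8 dB above → -4.2 dBu.

-4.2 dBu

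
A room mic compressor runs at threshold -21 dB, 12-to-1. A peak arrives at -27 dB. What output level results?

-27 dB is 6 dB below the -21 dB threshold, so no gain reduction is applied.
Output = input = -27 dB.

-27 dB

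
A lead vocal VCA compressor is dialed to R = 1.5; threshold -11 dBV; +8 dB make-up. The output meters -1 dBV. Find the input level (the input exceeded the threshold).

-8 dBV

Stripping the +8 dB make-up gives -9 dBV at the gain stage.
That's 2 dB above the -11 dBV threshold.
Undo the ratio: input overshoot = 2 × 1.5 = 3 dB, giving input = -8 dBV.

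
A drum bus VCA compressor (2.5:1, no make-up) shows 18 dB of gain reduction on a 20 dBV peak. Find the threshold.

Gain reduction = 20 − 2 = 18 dB; output overshoot = GR / (R − 1) = 18 / 1.5 = 12 dB.
Threshold = output − output overshoot = 2 − 12 = -10 dBV.

-10 dBV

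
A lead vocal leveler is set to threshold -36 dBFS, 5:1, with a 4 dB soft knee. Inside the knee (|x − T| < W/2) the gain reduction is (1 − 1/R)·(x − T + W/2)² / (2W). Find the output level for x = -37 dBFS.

x − T + W/2 = -37 − (-36) + 2 = 1.
GR = (1 − 1/5) × 1² / 8 = 0.8 × 1 / 8 = 0.1 dB.
Output = -37 − 0.1 = -37.1 dBFS.

-37.1 dBFS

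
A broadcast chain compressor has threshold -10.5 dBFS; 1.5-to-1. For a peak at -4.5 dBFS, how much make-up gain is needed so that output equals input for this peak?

The peak compresses to -10.5 + 6/1.5 = -6.5 dBFS.
To reach -4.5 dBFS requires -4.5 − (-6.5) = 2 dB of make-up.

2 dB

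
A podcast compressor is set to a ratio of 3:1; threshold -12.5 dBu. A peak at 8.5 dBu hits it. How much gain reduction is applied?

14 dB

8.5 dBu exceeds the threshold by 21 dB.
At 3:1, output sits 21/3 = 7 dB above threshold.
Gain reduction = 21 − 7 = 14 dB.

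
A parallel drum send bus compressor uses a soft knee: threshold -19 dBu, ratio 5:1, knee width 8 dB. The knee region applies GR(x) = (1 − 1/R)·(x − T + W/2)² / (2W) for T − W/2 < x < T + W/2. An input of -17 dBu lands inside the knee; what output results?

x − T + W/2 = -17 − (-19) + 4 = 6.
GR = (1 − 1/5) × 6² / 16 = 0.8 × 36 / 16 = 1.8 dB.
Output = -17 − 1.8 = -18.8 dBu.

-18.8 dBu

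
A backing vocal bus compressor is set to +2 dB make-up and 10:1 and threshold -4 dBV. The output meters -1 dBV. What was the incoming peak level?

Remove make-up: -1 − 2 = -3 dBV.
The compressed level sits -3 − (-4) = 1 dB over threshold.
Before 10:1 compression the overshoot was 1 × 10 = 10 dB, so input = -4 + 10 = 6 dBV.

6 dBV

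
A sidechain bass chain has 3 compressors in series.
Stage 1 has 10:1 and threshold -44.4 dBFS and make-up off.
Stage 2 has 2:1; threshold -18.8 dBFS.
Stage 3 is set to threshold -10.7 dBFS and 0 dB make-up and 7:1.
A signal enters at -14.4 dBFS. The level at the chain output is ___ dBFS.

-41.4 dBFS

Stage 1: 30 dB above -44.4 dBFS, reduced 10:1 to 3 dB above → -41.4 dBFS.
Stage 2: -41.4 dBFS ≤ -18.8 dBFS, so stage 2 doesn't engage; output -41.4 dBFS.
Stage 3: -41.4 dBFS is at or below the -10.7 dBFS threshold — no compression; output -41.4 dBFS.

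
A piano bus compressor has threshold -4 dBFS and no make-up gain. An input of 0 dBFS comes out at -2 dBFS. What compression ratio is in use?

2:1

Input overshoot = 0 − (-4) = 4 dB; output overshoot = -2 − (-4) = 2 dB.
Ratio = 4 / 2 = 2.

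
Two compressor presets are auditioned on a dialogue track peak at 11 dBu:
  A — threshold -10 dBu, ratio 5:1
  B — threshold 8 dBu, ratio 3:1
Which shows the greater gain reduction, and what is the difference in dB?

A: GR = 21 − 21/5 = 16.8 dB.
B: GR = 3 − 3/3 = 2 dB.
Difference: 14.8 dB in favour of A.

A, by 14.8 dB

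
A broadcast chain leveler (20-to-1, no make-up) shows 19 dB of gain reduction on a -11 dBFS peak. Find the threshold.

-31 dBFS

Let T be the threshold. Output overshoot = (input overshoot)/R, so -30 − T = (-11 − T)/20.
20·(-30 − T) = -11 − T → 19·T = -600 − (-11) = -589.
T = -589/19 = -31 dBFS.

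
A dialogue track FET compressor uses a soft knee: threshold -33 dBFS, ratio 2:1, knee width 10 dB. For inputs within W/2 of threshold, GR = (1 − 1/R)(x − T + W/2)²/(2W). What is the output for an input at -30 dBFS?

x − T + W/2 = -30 − (-33) + 5 = 8.
GR = (1 − 1/2) × 8² / 20 = 0.5 × 64 / 20 = 1.6 dB.
Output = -30 − 1.6 = -31.6 dBFS.

-31.6 dBFS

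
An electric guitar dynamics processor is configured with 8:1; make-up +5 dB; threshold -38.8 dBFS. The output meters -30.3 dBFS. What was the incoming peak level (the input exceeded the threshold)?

-10.8 dBFS

Stripping the +5 dB make-up gives -35.3 dBFS at the gain stage.
That's 3.5 dB above the -38.8 dBFS threshold.
Input overshoot = R × output overshoot = 28 dB → input = -38.8 + 28 = -10.8 dBFS.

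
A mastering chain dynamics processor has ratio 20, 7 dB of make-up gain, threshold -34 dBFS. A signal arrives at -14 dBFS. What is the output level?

Overshoot: -14 − (-34) = 20 dB.
20:1 compression reduces that to 20/20 = 1 dB over.
That puts the output at -33 dBFS; make-up adds 7 dB, giving -26 dBFS.

-26 dBFS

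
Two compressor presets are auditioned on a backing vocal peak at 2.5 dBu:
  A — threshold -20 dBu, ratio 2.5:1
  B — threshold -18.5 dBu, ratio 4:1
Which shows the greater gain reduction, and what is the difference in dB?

B, by 2.25 dB

A: overshoot 22.5 dB → output overshoot 9 dB → GR 13.5 dB.
B: overshoot 21 dB → output overshoot 5.25 dB → GR 15.75 dB.
B applies 2.25 dB more gain reduction.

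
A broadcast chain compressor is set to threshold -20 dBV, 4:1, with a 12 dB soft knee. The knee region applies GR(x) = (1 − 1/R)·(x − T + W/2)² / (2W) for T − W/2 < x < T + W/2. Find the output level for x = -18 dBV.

x − T + W/2 = -18 − (-20) + 6 = 8.
GR = (1 − 1/4) × 8² / 24 = 0.75 × 64 / 24 = 2 dB.
Output = -18 − 2 = -20 dBV.

-20 dBV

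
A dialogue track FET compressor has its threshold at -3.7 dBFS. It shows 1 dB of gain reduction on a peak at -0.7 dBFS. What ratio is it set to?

Input overshoot = -0.7 − (-3.7) = 3 dB.
Output overshoot = 3 − 1 = 2 dB.
Ratio = input overshoot / output overshoot = 3 / 2 = 1.5.

1.5:1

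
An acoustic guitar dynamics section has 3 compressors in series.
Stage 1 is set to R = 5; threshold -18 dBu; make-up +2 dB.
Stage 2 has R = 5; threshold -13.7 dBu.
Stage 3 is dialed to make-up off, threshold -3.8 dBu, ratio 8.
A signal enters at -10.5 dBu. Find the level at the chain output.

Stage 1: overshoot 7.5 dB → 7.5/5 = 1.5 dB → -16.5 dBu; +2 dB make-up → -14.5 dBu.
Stage 2: -14.5 dBu is at or below the -13.7 dBu threshold — no compression; output -14.5 dBu.
Stage 3: below threshold (-14.5 ≤ -3.8); passes unchanged; output -14.5 dBu.

-14.5 dBu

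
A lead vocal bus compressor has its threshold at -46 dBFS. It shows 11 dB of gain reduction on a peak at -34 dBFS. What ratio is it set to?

12:1

Input overshoot = -34 − (-46) = 12 dB.
Output overshoot = 12 − 11 = 1 dB.
Ratio = input overshoot / output overshoot = 12 / 1 = 12.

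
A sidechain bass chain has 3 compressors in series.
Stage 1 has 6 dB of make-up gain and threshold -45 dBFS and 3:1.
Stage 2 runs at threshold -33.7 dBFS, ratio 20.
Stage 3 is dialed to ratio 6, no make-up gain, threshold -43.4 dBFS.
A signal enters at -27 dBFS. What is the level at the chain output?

-41.7775 dBFS

Stage 1: overshoot 18 dB → 18/3 = 6 dB → -39 dBFS; +6 dB make-up → -33 dBFS.
Stage 2: -33 dBFS is 0.7 dB over -33.7 dBFS; at 20:1 that becomes 0.035 dB over, giving -33.665 dBFS.
Stage 3: 9.735 dB above -43.4 dBFS, reduced 6:1 to 1.6225 dB above → -41.7775 dBFS.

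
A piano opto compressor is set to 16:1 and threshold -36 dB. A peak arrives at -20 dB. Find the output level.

-35 dB

Overshoot: -20 − (-36) = 16 dB.
At 16:1 the overshoot is divided by 16, leaving 1 dB above threshold.
So the level is -36 + 1 = -35 dB.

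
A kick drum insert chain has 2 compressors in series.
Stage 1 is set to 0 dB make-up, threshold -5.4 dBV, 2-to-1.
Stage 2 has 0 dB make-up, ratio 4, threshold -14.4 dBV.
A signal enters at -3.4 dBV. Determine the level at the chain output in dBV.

Stage 1: overshoot 2 dB → 2/2 = 1 dB → -4.4 dBV.
Stage 2: overshoot 10 dB → 10/4 = 2.5 dB → -11.9 dBV.

-11.9 dBV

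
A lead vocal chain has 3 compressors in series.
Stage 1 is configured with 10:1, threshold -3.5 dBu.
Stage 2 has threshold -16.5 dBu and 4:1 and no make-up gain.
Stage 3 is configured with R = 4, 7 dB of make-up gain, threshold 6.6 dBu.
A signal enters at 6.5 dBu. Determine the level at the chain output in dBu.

Stage 1: overshoot 10 dB → 10/10 = 1 dB → -2.5 dBu.
Stage 2: 14 dB above -16.5 dBu, reduced 4:1 to 3.5 dB above → -13 dBu.
Stage 3: -13 dBu ≤ 6.6 dBu, so stage 3 doesn't engage; make-up brings it to -6 dBu.

-6 dBu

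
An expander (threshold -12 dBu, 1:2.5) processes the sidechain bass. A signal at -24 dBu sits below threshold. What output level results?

-42 dBu

Undershoot = (-12) − (-24) = 12 dB.
At 1:2.5, that expands to 30 dB under threshold.
Output = -12 − 30 = -42 dBu.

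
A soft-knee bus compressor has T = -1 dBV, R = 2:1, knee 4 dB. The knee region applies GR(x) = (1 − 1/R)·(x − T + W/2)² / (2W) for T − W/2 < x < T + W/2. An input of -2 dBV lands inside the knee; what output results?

-2.0625 dBV

x − T + W/2 = -2 − (-1) + 2 = 1.
GR = (1 − 1/2) × 1² / 8 = 0.5 × 1 / 8 = 0.0625 dB.
Output = -2 − 0.0625 = -2.0625 dBV.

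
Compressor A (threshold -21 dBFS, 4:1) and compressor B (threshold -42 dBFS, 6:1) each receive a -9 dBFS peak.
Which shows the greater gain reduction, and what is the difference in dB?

B, by 18.5 dB

A: GR = 12 − 12/4 = 9 dB.
B: GR = 33 − 33/6 = 27.5 dB.
Difference: 18.5 dB in favour of B.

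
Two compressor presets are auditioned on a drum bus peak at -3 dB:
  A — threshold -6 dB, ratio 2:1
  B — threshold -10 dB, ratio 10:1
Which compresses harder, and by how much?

B, by 4.8 dB

A: GR = 3 − 3/2 = 1.5 dB.
B: GR = 7 − 7/10 = 6.3 dB.
B applies 4.8 dB more gain reduction.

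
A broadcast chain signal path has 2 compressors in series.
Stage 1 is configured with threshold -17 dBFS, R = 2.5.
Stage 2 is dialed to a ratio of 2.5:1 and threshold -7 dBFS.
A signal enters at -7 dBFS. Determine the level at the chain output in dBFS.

Stage 1: 10 dB above -17 dBFS, reduced 2.5:1 to 4 dB above → -13 dBFS.
Stage 2: -13 dBFS ≤ -7 dBFS, so stage 2 doesn't engage; output -13 dBFS.

-13 dBFS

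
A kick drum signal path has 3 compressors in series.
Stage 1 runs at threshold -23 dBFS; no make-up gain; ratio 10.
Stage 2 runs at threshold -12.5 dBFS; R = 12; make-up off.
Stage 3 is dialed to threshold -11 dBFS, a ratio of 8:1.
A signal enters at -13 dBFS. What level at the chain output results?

Stage 1: overshoot 10 dB → 10/10 = 1 dB → -22 dBFS.
Stage 2: below threshold (-22 ≤ -12.5); passes unchanged; output -22 dBFS.
Stage 3: below threshold (-22 ≤ -11); passes unchanged; output -22 dBFS.

-22 dBFS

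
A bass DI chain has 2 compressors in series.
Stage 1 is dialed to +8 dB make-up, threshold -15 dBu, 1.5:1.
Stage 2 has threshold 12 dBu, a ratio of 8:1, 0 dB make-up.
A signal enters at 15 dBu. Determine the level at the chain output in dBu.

Stage 1: 15 dBu is 30 dB over -15 dBu; at 1.5:1 that becomes 20 dB over, giving 5 dBu; +8 dB make-up → 13 dBu.
Stage 2: 1 dB above 12 dBu, reduced 8:1 to 0.125 dB above → 12.125 dBu.

12.125 dBu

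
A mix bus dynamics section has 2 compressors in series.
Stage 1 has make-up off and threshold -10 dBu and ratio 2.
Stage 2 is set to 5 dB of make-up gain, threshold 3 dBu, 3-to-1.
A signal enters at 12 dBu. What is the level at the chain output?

6 dBu

Stage 1: 12 dBu is 22 dB over -10 dBu; at 2:1 that becomes 11 dB over, giving 1 dBu.
Stage 2: 1 dBu ≤ 3 dBu, so stage 2 doesn't engage; make-up brings it to 6 dBu.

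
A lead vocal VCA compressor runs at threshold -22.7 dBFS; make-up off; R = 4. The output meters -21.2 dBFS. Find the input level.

-16.7 dBFS

The compressed level sits -21.2 − (-22.7) = 1.5 dB over threshold.
Input overshoot = R × output overshoot = 6 dB → input = -22.7 + 6 = -16.7 dBFS.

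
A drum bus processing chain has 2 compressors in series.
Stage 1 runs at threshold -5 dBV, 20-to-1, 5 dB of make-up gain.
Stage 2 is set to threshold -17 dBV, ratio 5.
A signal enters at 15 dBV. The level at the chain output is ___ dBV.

-13.4 dBV

Stage 1: 20 dB above -5 dBV, reduced 20:1 to 1 dB above → -4 dBV; +5 dB make-up → 1 dBV.
Stage 2: overshoot 18 dB → 18/5 = 3.6 dB → -13.4 dBV.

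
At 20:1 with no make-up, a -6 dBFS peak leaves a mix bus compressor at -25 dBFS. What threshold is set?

Input is 20 dB above T (since output overshoot × R = input overshoot: (-25 − T)·20 = -6 − T gives T = -26 dBFS).
Check: -26 + (-6 − (-26))/20 = -26 + 1 = -25 dBFS. ✓

-26 dBFS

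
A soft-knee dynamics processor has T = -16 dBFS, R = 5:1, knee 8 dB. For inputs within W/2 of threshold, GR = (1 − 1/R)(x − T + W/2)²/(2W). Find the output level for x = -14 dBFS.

-15.8 dBFS

x − T + W/2 = -14 − (-16) + 4 = 6.
GR = (1 − 1/5) × 6² / 16 = 0.8 × 36 / 16 = 1.8 dB.
Output = -14 − 1.8 = -15.8 dBFS.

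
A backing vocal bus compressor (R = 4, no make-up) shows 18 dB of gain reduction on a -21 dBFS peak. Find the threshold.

-45 dBFS

Let T be the threshold. Output overshoot = (input overshoot)/R, so -39 − T = (-21 − T)/4.
4·(-39 − T) = -21 − T → 3·T = -156 − (-21) = -135.
T = -135/3 = -45 dBFS.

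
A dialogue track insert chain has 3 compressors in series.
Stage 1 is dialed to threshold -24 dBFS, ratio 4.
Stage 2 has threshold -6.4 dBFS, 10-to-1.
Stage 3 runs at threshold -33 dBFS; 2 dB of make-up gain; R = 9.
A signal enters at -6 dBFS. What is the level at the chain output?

-29.5 dBFS

Stage 1: 18 dB above -24 dBFS, reduced 4:1 to 4.5 dB above → -19.5 dBFS.
Stage 2: below threshold (-19.5 ≤ -6.4); passes unchanged; output -19.5 dBFS.
Stage 3: -19.5 dBFS is 13.5 dB over -33 dBFS; at 9:1 that becomes 1.5 dB over, giving -31.5 dBFS; +2 dB make-up → -29.5 dBFS.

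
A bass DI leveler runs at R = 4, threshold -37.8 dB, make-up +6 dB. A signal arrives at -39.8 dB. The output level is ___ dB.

-39.8 dB is 2 dB below the -37.8 dB threshold, so no gain reduction is applied.
Make-up gain adds 6 dB: -39.8 + 6 = -33.8 dB.

-33.8 dB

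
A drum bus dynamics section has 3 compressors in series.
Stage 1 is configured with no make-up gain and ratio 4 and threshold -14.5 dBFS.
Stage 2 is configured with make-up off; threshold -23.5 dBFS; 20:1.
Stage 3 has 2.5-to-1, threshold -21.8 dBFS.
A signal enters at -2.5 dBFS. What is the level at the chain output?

Stage 1: -2.5 dBFS is 12 dB over -14.5 dBFS; at 4:1 that becomes 3 dB over, giving -11.5 dBFS.
Stage 2: 12 dB above -23.5 dBFS, reduced 20:1 to 0.6 dB above → -22.9 dBFS.
Stage 3: -22.9 dBFS ≤ -21.8 dBFS, so stage 3 doesn't engage; output -22.9 dBFS.

-22.9 dBFS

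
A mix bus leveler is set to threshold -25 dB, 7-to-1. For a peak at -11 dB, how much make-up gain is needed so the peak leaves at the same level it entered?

12 dB

Overshoot 14 dB → 14/7 = 2 dB after compression, so the compressed level is -25 + 2 = -23 dB.
Make-up = target − compressed = -11 − (-23) = 12 dB.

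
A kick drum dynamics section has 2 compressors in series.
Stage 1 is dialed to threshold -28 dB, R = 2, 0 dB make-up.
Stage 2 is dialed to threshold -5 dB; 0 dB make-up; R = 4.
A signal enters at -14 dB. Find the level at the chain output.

-21 dB

Stage 1: overshoot 14 dB → 14/2 = 7 dB → -21 dB.
Stage 2: below threshold (-21 ≤ -5); passes unchanged; output -21 dB.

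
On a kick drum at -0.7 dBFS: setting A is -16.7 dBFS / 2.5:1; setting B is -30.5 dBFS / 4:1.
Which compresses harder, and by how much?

A: 16 dB over, compressed to 6.4 dB over, so 9.6 dB of GR.
B: 29.8 dB over, compressed to 7.45 dB over, so 22.35 dB of GR.
B reduces 12.75 dB more.

B, by 12.75 dB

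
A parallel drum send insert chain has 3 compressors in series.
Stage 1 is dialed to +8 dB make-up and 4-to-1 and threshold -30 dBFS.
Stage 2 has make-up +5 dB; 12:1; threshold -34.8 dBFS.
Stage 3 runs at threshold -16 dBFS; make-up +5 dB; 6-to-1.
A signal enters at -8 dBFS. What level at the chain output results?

-23.275 dBFS

Stage 1: overshoot 22 dB → 22/4 = 5.5 dB → -24.5 dBFS; +8 dB make-up → -16.5 dBFS.
Stage 2: 18.3 dB above -34.8 dBFS, reduced 12:1 to 1.525 dB above → -33.275 dBFS; +5 dB make-up → -28.275 dBFS.
Stage 3: -28.275 dBFS is at or below the -16 dBFS threshold — no compression; make-up brings it to -23.275 dBFS.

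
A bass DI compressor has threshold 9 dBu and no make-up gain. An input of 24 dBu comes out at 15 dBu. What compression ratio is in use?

Input overshoot = 24 − 9 = 15 dB; output overshoot = 15 − 9 = 6 dB.
Ratio = 15 / 6 = 2.5.

2.5:1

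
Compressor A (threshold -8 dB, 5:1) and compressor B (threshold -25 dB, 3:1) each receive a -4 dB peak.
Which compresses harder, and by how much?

B, by 10.8 dB

A: overshoot 4 dB → output overshoot 0.8 dB → GR 3.2 dB.
B: overshoot 21 dB → output overshoot 7 dB → GR 14 dB.
B reduces 10.8 dB more.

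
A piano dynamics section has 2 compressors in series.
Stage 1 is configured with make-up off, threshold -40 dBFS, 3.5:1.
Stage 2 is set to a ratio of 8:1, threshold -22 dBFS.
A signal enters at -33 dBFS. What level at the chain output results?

-38 dBFS

Stage 1: 7 dB above -40 dBFS, reduced 3.5:1 to 2 dB above → -38 dBFS.
Stage 2: below threshold (-38 ≤ -22); passes unchanged; output -38 dBFS.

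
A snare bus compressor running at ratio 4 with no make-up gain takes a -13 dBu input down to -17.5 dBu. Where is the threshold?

-19 dBu

Let T be the threshold. Output overshoot = (input overshoot)/R, so -17.5 − T = (-13 − T)/4.
4·(-17.5 − T) = -13 − T → 3·T = -70 − (-13) = -57.
T = -57/3 = -19 dBu.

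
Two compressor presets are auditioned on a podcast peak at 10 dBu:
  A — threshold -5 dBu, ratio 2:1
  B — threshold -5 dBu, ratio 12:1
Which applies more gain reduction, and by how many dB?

B, by 6.25 dB

A: GR = 15 − 15/2 = 7.5 dB.
B: GR = 15 − 15/12 = 13.75 dB.
Difference: 6.25 dB in favour of B.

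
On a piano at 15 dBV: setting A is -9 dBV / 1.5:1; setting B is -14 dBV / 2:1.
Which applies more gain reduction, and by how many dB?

B, by 6.5 dB

A: 24 dB over, compressed to 16 dB over, so 8 dB of GR.
B: 29 dB over, compressed to 14.5 dB over, so 14.5 dB of GR.
B applies 6.5 dB more gain reduction.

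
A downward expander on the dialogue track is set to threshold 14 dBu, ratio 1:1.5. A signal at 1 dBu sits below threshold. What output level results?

The input is 13 dB below the 14 dBu threshold.
A 1:1.5 expander multiplies undershoot by 1.5: 13 × 1.5 = 19.5 dB below threshold.
Output = 14 − 19.5 = -5.5 dBu.

-5.5 dBu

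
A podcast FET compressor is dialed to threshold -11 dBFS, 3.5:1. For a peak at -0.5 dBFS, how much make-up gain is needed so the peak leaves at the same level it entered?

7.5 dB

The peak compresses to -11 + 10.5/3.5 = -8 dBFS.
To reach -0.5 dBFS requires -0.5 − (-8) = 7.5 dB of make-up.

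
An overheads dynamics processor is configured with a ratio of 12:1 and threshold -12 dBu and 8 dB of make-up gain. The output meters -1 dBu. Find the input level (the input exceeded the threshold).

Stripping the +8 dB make-up gives -9 dBu at the gain stage.
Post-compression overshoot = -9 − (-12) = 3 dB.
Before 12:1 compression the overshoot was 3 × 12 = 36 dB, so input = -12 + 36 = 24 dBu.

24 dBu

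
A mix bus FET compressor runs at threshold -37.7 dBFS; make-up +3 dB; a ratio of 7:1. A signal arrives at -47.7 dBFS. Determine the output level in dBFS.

-47.7 dBFS is 10 dB below the -37.7 dBFS threshold, so no gain reduction is applied.
Make-up gain adds 3 dB: -47.7 + 3 = -44.7 dBFS.

-44.7 dBFS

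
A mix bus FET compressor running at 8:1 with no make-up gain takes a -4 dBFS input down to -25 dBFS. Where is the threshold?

-28 dBFS

Input is 24 dB above T (since output overshoot × R = input overshoot: (-25 − T)·8 = -4 − T gives T = -28 dBFS).
Check: -28 + (-4 − (-28))/8 = -28 + 3 = -25 dBFS. ✓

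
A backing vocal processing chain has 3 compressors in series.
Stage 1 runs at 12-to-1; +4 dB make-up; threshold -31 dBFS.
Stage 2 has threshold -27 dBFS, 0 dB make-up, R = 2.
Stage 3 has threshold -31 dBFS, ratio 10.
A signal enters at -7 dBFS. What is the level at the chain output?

Stage 1: 24 dB above -31 dBFS, reduced 12:1 to 2 dB above → -29 dBFS; +4 dB make-up → -25 dBFS.
Stage 2: overshoot 2 dB → 2/2 = 1 dB → -26 dBFS.
Stage 3: overshoot 5 dB → 5/10 = 0.5 dB → -30.5 dBFS.

-30.5 dBFS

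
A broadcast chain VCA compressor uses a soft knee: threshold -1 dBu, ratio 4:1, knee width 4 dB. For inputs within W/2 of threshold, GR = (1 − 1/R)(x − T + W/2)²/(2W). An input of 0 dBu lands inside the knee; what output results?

-0.84375 dBu

x − T + W/2 = 0 − (-1) + 2 = 3.
GR = (1 − 1/4) × 3² / 8 = 0.75 × 9 / 8 = 0.84375 dB.
Output = 0 − 0.84375 = -0.84375 dBu.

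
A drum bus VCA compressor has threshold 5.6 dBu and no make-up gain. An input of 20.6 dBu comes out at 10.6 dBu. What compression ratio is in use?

3:1

Input overshoot = 20.6 − 5.6 = 15 dB; output overshoot = 10.6 − 5.6 = 5 dB.
Ratio = 15 / 5 = 3.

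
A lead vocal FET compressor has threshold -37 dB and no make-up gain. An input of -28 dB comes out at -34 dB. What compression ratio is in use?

3:1

Input overshoot = -28 − (-37) = 9 dB; output overshoot = -34 − (-37) = 3 dB.
Ratio = 9 / 3 = 3.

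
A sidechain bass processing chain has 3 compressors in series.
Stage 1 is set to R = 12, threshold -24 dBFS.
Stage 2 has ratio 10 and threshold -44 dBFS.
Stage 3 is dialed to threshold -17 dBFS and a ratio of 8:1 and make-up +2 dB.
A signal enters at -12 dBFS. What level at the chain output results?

-39.9 dBFS

Stage 1: -12 dBFS is 12 dB over -24 dBFS; at 12:1 that becomes 1 dB over, giving -23 dBFS.
Stage 2: -23 dBFS is 21 dB over -44 dBFS; at 10:1 that becomes 2.1 dB over, giving -41.9 dBFS.
Stage 3: -41.9 dBFS ≤ -17 dBFS, so stage 3 doesn't engage; make-up brings it to -39.9 dBFS.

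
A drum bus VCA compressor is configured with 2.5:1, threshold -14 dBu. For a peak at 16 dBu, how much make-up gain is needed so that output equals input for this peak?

Without make-up, output = threshold + overshoot/2.5 = -14 + 12 = -2 dBu.
Gap to target: 18 dB.

18 dB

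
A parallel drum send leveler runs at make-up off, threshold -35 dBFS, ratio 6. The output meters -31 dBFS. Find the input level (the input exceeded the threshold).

-11 dBFS

That's 4 dB above the -35 dBFS threshold.
Undo the ratio: input overshoot = 4 × 6 = 24 dB, giving input = -11 dBFS.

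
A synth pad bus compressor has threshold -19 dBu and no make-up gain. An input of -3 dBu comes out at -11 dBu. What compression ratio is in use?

Input overshoot = -3 − (-19) = 16 dB; output overshoot = -11 − (-19) = 8 dB.
Ratio = 16 / 8 = 2.

2:1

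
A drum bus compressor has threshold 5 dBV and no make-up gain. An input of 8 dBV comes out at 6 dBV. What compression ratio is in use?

3:1

Input overshoot = 8 − 5 = 3 dB; output overshoot = 6 − 5 = 1 dB.
Ratio = 3 / 1 = 3.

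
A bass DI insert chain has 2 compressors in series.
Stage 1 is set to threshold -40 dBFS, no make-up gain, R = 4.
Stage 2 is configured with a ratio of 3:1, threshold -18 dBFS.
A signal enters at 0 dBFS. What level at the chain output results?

-30 dBFS

Stage 1: overshoot 40 dB → 40/4 = 10 dB → -30 dBFS.
Stage 2: -30 dBFS is at or below the -18 dBFS threshold — no compression; output -30 dBFS.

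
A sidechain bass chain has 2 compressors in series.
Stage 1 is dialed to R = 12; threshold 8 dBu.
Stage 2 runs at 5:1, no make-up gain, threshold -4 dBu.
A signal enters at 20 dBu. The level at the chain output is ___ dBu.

Stage 1: 12 dB above 8 dBu, reduced 12:1 to 1 dB above → 9 dBu.
Stage 2: 9 dBu is 13 dB over -4 dBu; at 5:1 that becomes 2.6 dB over, giving -1.4 dBu.

-1.4 dBu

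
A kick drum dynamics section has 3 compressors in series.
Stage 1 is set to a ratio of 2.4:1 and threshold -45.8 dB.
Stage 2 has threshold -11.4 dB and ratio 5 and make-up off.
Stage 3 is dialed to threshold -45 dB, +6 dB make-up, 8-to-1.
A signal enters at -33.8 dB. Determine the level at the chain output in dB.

Stage 1: -33.8 dB is 12 dB over -45.8 dB; at 2.4:1 that becomes 5 dB over, giving -40.8 dB.
Stage 2: -40.8 dB ≤ -11.4 dB, so stage 2 doesn't engage; output -40.8 dB.
Stage 3: -40.8 dB is 4.2 dB over -45 dB; at 8:1 that becomes 0.525 dB over, giving -44.475 dB; +6 dB make-up → -38.475 dB.

-38.475 dB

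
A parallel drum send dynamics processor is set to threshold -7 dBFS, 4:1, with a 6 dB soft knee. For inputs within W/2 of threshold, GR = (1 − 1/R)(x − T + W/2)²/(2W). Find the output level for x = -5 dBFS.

x − T + W/2 = -5 − (-7) + 3 = 5.
GR = (1 − 1/4) × 5² / 12 = 0.75 × 25 / 12 = 1.5625 dB.
Output = -5 − 1.5625 = -6.5625 dBFS.

-6.5625 dBFS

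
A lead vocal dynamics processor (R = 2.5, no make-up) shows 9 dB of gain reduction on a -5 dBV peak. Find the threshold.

-20 dBV

Input is 15 dB above T (since output overshoot × R = input overshoot: (-14 − T)·2.5 = -5 − T gives T = -20 dBV).
Check: -20 + (-5 − (-20))/2.5 = -20 + 6 = -14 dBV. ✓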